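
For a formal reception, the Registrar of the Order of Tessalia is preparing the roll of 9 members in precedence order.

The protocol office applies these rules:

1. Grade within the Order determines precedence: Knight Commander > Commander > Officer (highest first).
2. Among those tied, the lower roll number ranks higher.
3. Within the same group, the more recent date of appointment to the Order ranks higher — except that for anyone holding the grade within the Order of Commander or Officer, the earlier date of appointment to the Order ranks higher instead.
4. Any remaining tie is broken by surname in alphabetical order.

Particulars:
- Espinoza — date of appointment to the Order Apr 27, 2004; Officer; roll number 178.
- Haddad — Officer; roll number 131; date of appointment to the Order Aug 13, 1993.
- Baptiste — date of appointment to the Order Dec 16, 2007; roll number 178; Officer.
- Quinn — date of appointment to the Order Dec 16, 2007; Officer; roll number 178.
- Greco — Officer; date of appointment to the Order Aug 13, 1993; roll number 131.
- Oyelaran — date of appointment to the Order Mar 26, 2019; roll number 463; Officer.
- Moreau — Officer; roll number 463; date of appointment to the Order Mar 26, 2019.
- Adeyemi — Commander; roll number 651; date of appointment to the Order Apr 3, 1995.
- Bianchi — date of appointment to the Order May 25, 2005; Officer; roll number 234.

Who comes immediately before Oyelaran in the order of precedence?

By grade within the Order: Adeyemi (Commander); then Greco, Haddad, Espinoza, Baptiste, Quinn, Bianchi, Moreau and Oyelaran (Officer).
Among Greco, Haddad, Espinoza, Baptiste, Quinn, Bianchi, Moreau and Oyelaran, by roll number (lower first): Greco and Haddad (131) before Espinoza, Baptiste and Quinn (178) before Bianchi (234) before Moreau and Oyelaran (463).
Greco and Haddad both have date of appointment to the Order Aug 13, 1993, so the next rule applies.
Among Greco and Haddad, alphabetically by surname: Greco before Haddad.
Among Espinoza, Baptiste and Quinn, by date of appointment to the Order (earlier first) (reversed rule for this group): Espinoza (Apr 27, 2004) before Baptiste and Quinn (Dec 16, 2007).
Among Baptiste and Quinn, alphabetically by surname: Baptiste before Quinn.
Moreau and Oyelaran both have date of appointment to the Order Mar 26, 2019, so the next rule applies.
Among Moreau and Oyelaran, alphabetically by surname: Moreau before Oyelaran.
Order: Adeyemi, Greco, Haddad, Espinoza, Baptiste, Quinn, Bianchi, Moreau, Oyelaran.

Moreau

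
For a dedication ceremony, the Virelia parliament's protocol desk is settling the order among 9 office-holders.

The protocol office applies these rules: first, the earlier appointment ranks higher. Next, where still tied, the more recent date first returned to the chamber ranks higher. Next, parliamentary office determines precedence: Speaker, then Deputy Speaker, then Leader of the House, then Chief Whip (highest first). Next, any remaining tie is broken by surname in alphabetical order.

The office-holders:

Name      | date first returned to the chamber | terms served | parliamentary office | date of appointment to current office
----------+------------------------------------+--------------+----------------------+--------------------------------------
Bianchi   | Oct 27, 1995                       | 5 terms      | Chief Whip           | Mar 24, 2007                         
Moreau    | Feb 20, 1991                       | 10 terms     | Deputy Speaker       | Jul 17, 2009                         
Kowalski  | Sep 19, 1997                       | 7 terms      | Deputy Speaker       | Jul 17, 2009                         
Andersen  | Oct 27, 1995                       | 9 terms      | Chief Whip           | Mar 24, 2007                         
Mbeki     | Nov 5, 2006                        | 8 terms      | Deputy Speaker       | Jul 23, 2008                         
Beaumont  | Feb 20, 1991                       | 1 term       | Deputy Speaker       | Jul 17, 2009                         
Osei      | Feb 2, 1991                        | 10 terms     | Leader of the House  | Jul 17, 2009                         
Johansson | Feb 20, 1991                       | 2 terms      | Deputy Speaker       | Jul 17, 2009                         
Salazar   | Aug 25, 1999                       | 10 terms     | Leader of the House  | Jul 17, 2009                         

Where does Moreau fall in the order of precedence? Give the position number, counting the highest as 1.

8

By date of appointment to current office (earlier first): Andersen and Bianchi (both Mar 24, 2007); then Mbeki (Jul 23, 2008); then Salazar, Kowalski, Beaumont, Johansson, Moreau and Osei (each Jul 17, 2009).
Andersen and Bianchi both have date first returned to the chamber Oct 27, 1995, so the next rule applies.
Andersen and Bianchi are each Chief Whip, so the next rule applies.
Among Andersen and Bianchi, alphabetically by surname: Andersen before Bianchi.
Among Salazar, Kowalski, Beaumont, Johansson, Moreau and Osei, by date first returned to the chamber (later first): Salazar (Aug 25, 1999) before Kowalski (Sep 19, 1997) before Beaumont, Johansson and Moreau (Feb 20, 1991) before Osei (Feb 2, 1991).
Beaumont, Johansson and Moreau are each Deputy Speaker, so the next rule applies.
Among Beaumont, Johansson and Moreau, alphabetically by surname: Beaumont before Johansson before Moreau.
Order: Andersen, Bianchi, Mbeki, Salazar, Kowalski, Beaumont, Johansson, Moreau, Osei. So position 8.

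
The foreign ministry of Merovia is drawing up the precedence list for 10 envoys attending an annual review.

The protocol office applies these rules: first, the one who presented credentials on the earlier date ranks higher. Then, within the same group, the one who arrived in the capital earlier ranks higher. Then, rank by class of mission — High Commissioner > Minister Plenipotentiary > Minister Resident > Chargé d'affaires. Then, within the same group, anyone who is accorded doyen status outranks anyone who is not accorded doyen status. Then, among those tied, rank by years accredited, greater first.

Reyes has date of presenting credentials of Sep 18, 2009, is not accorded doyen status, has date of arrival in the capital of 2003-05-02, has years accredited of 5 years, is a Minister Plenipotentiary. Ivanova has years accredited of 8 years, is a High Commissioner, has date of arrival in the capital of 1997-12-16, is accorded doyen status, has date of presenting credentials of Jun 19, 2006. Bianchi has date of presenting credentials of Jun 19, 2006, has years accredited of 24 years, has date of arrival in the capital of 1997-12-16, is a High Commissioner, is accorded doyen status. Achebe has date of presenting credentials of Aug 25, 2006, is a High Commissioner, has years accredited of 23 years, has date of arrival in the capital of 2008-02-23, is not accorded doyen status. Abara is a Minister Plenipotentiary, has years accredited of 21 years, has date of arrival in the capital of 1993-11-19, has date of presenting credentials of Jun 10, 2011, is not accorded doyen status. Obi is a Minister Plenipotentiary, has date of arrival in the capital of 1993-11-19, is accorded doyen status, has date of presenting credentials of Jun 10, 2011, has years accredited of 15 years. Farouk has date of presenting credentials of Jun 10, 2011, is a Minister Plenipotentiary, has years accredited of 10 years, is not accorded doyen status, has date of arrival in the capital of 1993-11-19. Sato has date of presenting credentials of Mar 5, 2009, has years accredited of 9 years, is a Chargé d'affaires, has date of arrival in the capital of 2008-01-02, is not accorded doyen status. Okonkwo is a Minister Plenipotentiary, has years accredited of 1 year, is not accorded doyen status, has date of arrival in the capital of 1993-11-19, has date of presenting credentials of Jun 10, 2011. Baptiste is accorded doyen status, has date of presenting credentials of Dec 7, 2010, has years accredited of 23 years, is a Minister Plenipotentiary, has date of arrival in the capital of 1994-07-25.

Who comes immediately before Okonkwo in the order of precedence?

Farouk

By date of presenting credentials (earlier first): Bianchi and Ivanova (both Jun 19, 2006); then Achebe (Aug 25, 2006); then Sato (Mar 5, 2009); then Reyes (Sep 18, 2009); then Baptiste (Dec 7, 2010); then Obi, Abara, Farouk and Okonkwo (each Jun 10, 2011).
Bianchi and Ivanova both have date of arrival in the capital 1997-12-16, so the next rule applies.
Bianchi and Ivanova are each High Commissioner, so the next rule applies.
Bianchi and Ivanova are each accorded doyen status, so the next rule applies.
Among Bianchi and Ivanova, by years accredited (higher first): Bianchi (24 years) before Ivanova (8 years).
Obi, Abara, Farouk and Okonkwo all have date of arrival in the capital 1993-11-19, so the next rule applies.
Obi, Abara, Farouk and Okonkwo are each Minister Plenipotentiary, so the next rule applies.
Among Obi, Abara, Farouk and Okonkwo, accorded doyen status before not accorded doyen status: Obi (accorded doyen status) before Abara, Farouk and Okonkwo (not accorded doyen status).
Among Abara, Farouk and Okonkwo, by years accredited (higher first): Abara (21 years) before Farouk (10 years) before Okonkwo (1 year).
Order: Bianchi, Ivanova, Achebe, Sato, Reyes, Baptiste, Obi, Abara, Farouk, Okonkwo.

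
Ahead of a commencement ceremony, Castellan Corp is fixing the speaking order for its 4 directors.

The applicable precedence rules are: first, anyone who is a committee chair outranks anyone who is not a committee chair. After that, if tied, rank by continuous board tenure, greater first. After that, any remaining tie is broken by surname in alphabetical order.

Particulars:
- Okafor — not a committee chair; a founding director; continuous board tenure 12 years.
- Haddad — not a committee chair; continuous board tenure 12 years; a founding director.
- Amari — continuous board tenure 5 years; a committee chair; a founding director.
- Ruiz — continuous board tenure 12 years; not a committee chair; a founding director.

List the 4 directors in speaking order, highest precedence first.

Amari, Haddad, Okafor, Ruiz

By the first rule: Amari (a committee chair); then Haddad, Okafor and Ruiz (each not a committee chair).
Haddad, Okafor and Ruiz all have continuous board tenure 12 years, so the next rule applies.
Among Haddad, Okafor and Ruiz, alphabetically by surname: Haddad before Okafor before Ruiz.
Full order: Amari, Haddad, Okafor, Ruiz.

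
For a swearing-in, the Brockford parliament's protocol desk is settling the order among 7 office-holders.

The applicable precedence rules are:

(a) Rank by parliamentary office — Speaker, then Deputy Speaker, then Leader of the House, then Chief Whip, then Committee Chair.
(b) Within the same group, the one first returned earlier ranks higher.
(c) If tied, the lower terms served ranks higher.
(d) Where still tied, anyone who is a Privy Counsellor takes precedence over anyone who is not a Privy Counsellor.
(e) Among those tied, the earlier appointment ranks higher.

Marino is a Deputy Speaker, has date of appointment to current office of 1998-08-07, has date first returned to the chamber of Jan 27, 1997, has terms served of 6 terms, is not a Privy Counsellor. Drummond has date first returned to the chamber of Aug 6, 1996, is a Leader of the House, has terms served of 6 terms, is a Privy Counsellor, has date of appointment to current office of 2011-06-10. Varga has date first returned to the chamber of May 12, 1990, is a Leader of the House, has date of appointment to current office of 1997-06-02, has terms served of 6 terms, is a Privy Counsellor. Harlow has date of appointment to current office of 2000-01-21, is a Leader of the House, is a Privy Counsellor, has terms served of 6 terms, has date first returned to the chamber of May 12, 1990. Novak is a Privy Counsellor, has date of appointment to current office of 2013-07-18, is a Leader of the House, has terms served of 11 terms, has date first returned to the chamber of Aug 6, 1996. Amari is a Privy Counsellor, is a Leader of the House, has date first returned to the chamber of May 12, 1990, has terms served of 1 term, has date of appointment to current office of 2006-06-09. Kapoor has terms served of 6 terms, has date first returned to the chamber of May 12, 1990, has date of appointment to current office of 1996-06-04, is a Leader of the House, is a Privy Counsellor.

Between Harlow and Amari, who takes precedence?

Amari

By parliamentary office: Marino (Deputy Speaker); then Amari, Kapoor, Varga, Harlow, Drummond and Novak (Leader of the House).
Among Amari, Kapoor, Varga, Harlow, Drummond and Novak, by date first returned to the chamber (earlier first): Amari, Kapoor, Varga and Harlow (May 12, 1990) before Drummond and Novak (Aug 6, 1996).
Among Amari, Kapoor, Varga and Harlow, by terms served (lower first): Amari (1 term) before Kapoor, Varga and Harlow (6 terms).
Kapoor, Varga and Harlow are each a Privy Counsellor, so the next rule applies.
Among Kapoor, Varga and Harlow, by date of appointment to current office (earlier first): Kapoor (1996-06-04) before Varga (1997-06-02) before Harlow (2000-01-21).
Among Drummond and Novak, by terms served (lower first): Drummond (6 terms) before Novak (11 terms).
So Amari takes precedence.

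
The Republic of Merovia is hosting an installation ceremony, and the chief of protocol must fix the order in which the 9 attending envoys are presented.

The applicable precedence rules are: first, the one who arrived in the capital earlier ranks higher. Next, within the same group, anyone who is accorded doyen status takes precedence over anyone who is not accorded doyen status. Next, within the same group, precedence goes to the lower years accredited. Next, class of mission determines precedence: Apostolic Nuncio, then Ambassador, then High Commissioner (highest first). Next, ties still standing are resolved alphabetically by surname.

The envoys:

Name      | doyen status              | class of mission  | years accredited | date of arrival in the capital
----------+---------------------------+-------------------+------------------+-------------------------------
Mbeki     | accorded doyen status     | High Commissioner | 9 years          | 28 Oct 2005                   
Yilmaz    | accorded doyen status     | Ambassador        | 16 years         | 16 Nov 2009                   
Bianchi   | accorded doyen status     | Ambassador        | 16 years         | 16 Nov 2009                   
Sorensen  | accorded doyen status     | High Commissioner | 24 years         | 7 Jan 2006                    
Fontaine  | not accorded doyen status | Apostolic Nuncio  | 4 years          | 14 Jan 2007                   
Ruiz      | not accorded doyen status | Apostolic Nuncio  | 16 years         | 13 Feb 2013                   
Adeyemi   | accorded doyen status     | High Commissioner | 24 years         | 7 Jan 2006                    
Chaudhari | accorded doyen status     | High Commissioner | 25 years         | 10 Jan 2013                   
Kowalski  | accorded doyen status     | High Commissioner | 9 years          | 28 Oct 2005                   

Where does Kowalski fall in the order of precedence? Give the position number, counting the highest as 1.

By date of arrival in the capital (earlier first): Kowalski and Mbeki (both 28 Oct 2005); then Adeyemi and Sorensen (both 7 Jan 2006); then Fontaine (14 Jan 2007); then Bianchi and Yilmaz (both 16 Nov 2009); then Chaudhari (10 Jan 2013); then Ruiz (13 Feb 2013).
Kowalski and Mbeki are each accorded doyen status, so the next rule applies.
Kowalski and Mbeki both have years accredited 9 years, so the next rule applies.
Kowalski and Mbeki are each High Commissioner, so the next rule applies.
Among Kowalski and Mbeki, alphabetically by surname: Kowalski before Mbeki.
Adeyemi and Sorensen are each accorded doyen status, so the next rule applies.
Adeyemi and Sorensen both have years accredited 24 years, so the next rule applies.
Adeyemi and Sorensen are each High Commissioner, so the next rule applies.
Among Adeyemi and Sorensen, alphabetically by surname: Adeyemi before Sorensen.
Bianchi and Yilmaz are each accorded doyen status, so the next rule applies.
Bianchi and Yilmaz both have years accredited 16 years, so the next rule applies.
Bianchi and Yilmaz are each Ambassador, so the next rule applies.
Among Bianchi and Yilmaz, alphabetically by surname: Bianchi before Yilmaz.
Order: Kowalski, Mbeki, Adeyemi, Sorensen, Fontaine, Bianchi, Yilmaz, Chaudhari, Ruiz. So position 1.

1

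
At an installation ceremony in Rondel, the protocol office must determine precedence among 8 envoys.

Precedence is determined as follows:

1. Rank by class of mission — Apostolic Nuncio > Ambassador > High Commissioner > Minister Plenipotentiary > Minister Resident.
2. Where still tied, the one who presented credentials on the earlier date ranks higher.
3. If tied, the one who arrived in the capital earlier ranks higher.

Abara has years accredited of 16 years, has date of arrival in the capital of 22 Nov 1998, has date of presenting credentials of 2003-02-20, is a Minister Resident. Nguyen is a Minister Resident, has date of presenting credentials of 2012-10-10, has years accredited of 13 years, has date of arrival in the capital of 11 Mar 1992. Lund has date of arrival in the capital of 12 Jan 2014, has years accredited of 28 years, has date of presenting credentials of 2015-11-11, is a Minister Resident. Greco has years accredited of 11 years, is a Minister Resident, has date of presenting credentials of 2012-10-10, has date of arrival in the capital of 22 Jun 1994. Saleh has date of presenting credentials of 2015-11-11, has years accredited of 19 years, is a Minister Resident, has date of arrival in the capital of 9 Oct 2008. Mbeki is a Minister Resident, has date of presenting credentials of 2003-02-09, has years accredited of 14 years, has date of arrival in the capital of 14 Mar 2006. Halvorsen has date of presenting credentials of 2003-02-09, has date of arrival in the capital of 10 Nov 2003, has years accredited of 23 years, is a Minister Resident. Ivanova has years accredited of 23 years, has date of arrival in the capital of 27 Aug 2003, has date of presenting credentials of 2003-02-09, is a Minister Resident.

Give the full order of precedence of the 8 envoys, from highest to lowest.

Ivanova, Halvorsen, Mbeki, Abara, Nguyen, Greco, Saleh, Lund

By class of mission: Ivanova, Halvorsen, Mbeki, Abara, Nguyen, Greco, Saleh and Lund (Minister Resident).
Among Ivanova, Halvorsen, Mbeki, Abara, Nguyen, Greco, Saleh and Lund, by date of presenting credentials (earlier first): Ivanova, Halvorsen and Mbeki (2003-02-09) before Abara (2003-02-20) before Nguyen and Greco (2012-10-10) before Saleh and Lund (2015-11-11).
Among Ivanova, Halvorsen and Mbeki, by date of arrival in the capital (earlier first): Ivanova (27 Aug 2003) before Halvorsen (10 Nov 2003) before Mbeki (14 Mar 2006).
Among Nguyen and Greco, by date of arrival in the capital (earlier first): Nguyen (11 Mar 1992) before Greco (22 Jun 1994).
Among Saleh and Lund, by date of arrival in the capital (earlier first): Saleh (9 Oct 2008) before Lund (12 Jan 2014).
Full order: Ivanova, Halvorsen, Mbeki, Abara, Nguyen, Greco, Saleh, Lund.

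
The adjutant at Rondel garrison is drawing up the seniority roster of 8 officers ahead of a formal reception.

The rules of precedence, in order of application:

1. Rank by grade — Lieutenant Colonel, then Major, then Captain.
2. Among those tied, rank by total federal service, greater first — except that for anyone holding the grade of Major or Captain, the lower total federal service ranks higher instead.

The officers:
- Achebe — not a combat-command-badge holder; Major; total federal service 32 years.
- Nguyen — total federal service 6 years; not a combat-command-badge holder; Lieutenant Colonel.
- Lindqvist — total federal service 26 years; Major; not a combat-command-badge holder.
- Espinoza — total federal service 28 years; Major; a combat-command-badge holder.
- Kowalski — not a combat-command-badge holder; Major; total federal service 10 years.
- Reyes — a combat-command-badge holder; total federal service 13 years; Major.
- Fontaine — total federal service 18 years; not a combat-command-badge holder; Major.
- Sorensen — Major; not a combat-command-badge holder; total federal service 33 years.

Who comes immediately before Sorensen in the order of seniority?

By grade: Nguyen (Lieutenant Colonel); then Kowalski, Reyes, Fontaine, Lindqvist, Espinoza, Achebe and Sorensen (Major).
Among Kowalski, Reyes, Fontaine, Lindqvist, Espinoza, Achebe and Sorensen, by total federal service (lower first) (reversed rule for this group): Kowalski (10 years) before Reyes (13 years) before Fontaine (18 years) before Lindqvist (26 years) before Espinoza (28 years) before Achebe (32 years) before Sorensen (33 years).
Order: Nguyen, Kowalski, Reyes, Fontaine, Lindqvist, Espinoza, Achebe, Sorensen.

Achebe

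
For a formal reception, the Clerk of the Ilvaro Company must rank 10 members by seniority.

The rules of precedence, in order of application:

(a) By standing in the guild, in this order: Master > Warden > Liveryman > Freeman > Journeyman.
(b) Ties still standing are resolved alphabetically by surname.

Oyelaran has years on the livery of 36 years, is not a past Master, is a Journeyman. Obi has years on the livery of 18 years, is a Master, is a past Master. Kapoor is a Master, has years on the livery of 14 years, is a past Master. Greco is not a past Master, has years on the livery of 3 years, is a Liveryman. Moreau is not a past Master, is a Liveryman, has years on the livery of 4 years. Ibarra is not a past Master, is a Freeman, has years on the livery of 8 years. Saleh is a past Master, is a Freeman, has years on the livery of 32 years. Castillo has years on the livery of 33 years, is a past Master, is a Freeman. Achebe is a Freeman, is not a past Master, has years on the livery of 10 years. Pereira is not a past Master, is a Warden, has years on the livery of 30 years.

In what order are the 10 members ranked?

By standing in the guild: Kapoor and Obi (Master); then Pereira (Warden); then Greco and Moreau (Liveryman); then Achebe, Castillo, Ibarra and Saleh (Freeman); then Oyelaran (Journeyman).
Among Kapoor and Obi, alphabetically by surname: Kapoor before Obi.
Among Greco and Moreau, alphabetically by surname: Greco before Moreau.
Among Achebe, Castillo, Ibarra and Saleh, alphabetically by surname: Achebe before Castillo before Ibarra before Saleh.
Full order: Kapoor, Obi, Pereira, Greco, Moreau, Achebe, Castillo, Ibarra, Saleh, Oyelaran.

Kapoor, Obi, Pereira, Greco, Moreau, Achebe, Castillo, Ibarra, Saleh, Oyelaran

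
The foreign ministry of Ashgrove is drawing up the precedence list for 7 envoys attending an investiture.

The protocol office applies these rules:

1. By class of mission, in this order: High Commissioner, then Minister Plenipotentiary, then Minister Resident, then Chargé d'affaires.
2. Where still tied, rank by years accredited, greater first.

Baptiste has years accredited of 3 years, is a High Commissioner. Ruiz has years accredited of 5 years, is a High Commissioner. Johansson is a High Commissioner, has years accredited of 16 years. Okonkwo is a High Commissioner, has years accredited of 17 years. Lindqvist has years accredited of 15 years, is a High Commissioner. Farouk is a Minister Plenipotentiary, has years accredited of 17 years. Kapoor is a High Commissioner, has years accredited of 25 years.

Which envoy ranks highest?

By class of mission: Kapoor, Okonkwo, Johansson, Lindqvist, Ruiz and Baptiste (High Commissioner); then Farouk (Minister Plenipotentiary).
Among Kapoor, Okonkwo, Johansson, Lindqvist, Ruiz and Baptiste, by years accredited (higher first): Kapoor (25 years) before Okonkwo (17 years) before Johansson (16 years) before Lindqvist (15 years) before Ruiz (5 years) before Baptiste (3 years).
Order: Kapoor, Okonkwo, Johansson, Lindqvist, Ruiz, Baptiste, Farouk.

Kapoor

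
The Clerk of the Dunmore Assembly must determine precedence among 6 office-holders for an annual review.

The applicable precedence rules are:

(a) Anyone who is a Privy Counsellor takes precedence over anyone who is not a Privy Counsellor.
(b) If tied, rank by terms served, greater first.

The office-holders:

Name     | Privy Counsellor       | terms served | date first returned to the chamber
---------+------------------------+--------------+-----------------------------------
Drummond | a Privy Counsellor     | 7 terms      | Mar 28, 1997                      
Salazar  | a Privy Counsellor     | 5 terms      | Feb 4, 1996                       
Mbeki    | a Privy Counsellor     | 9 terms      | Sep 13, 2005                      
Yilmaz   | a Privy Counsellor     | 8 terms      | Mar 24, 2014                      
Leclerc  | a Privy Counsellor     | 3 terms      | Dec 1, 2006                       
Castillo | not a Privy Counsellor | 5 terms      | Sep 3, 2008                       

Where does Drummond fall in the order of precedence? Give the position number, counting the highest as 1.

3

By the first rule: Mbeki, Yilmaz, Drummond, Salazar and Leclerc (each a Privy Counsellor); then Castillo (not a Privy Counsellor).
Among Mbeki, Yilmaz, Drummond, Salazar and Leclerc, by terms served (higher first): Mbeki (9 terms) before Yilmaz (8 terms) before Drummond (7 terms) before Salazar (5 terms) before Leclerc (3 terms).
Order: Mbeki, Yilmaz, Drummond, Salazar, Leclerc, Castillo. So position 3.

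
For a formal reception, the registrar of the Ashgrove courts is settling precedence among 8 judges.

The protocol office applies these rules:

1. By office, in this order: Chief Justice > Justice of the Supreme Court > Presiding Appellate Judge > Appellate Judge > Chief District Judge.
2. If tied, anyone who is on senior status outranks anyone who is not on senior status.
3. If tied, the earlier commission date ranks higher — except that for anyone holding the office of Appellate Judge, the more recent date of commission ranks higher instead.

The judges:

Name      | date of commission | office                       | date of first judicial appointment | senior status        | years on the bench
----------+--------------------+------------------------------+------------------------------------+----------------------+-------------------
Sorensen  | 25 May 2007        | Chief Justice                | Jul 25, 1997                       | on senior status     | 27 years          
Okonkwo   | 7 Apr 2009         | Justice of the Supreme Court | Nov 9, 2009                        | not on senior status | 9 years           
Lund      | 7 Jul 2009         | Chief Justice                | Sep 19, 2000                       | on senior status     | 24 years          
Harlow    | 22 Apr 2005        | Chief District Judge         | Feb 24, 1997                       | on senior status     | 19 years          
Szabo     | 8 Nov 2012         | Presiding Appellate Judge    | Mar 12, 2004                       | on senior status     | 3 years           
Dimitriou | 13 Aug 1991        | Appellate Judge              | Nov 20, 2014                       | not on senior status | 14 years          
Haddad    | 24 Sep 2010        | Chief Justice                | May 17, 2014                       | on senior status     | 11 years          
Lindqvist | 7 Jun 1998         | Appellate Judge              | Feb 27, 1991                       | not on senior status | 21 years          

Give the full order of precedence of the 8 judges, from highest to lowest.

By office: Sorensen, Lund and Haddad (Chief Justice); then Okonkwo (Justice of the Supreme Court); then Szabo (Presiding Appellate Judge); then Lindqvist and Dimitriou (Appellate Judge); then Harlow (Chief District Judge).
Sorensen, Lund and Haddad are each on senior status, so the next rule applies.
Among Sorensen, Lund and Haddad, by date of commission (earlier first): Sorensen (25 May 2007) before Lund (7 Jul 2009) before Haddad (24 Sep 2010).
Lindqvist and Dimitriou are each not on senior status, so the next rule applies.
Among Lindqvist and Dimitriou, by date of commission (later first) (reversed rule for this group): Lindqvist (7 Jun 1998) before Dimitriou (13 Aug 1991).
Full order: Sorensen, Lund, Haddad, Okonkwo, Szabo, Lindqvist, Dimitriou, Harlow.

Sorensen, Lund, Haddad, Okonkwo, Szabo, Lindqvist, Dimitriou, Harlow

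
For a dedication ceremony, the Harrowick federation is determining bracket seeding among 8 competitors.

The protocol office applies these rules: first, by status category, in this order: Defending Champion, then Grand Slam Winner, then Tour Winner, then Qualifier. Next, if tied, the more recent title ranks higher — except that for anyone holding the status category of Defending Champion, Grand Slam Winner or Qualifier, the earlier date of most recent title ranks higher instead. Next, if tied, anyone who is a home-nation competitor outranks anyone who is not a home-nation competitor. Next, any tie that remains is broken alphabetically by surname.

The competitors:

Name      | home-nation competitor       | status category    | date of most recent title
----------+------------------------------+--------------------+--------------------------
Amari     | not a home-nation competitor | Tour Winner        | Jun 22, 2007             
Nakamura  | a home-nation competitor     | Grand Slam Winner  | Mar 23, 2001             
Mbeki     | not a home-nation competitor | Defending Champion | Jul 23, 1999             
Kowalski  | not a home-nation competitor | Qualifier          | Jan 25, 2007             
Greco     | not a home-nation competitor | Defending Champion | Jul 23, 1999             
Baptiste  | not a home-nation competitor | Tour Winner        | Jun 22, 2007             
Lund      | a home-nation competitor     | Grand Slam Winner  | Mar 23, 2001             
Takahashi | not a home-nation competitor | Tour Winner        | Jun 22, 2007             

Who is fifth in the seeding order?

Amari

By status category: Greco and Mbeki (Defending Champion); then Lund and Nakamura (Grand Slam Winner); then Amari, Baptiste and Takahashi (Tour Winner); then Kowalski (Qualifier).
Greco and Mbeki both have date of most recent title Jul 23, 1999, so the next rule applies.
Greco and Mbeki are each not a home-nation competitor, so the next rule applies.
Among Greco and Mbeki, alphabetically by surname: Greco before Mbeki.
Lund and Nakamura both have date of most recent title Mar 23, 2001, so the next rule applies.
Lund and Nakamura are each a home-nation competitor, so the next rule applies.
Among Lund and Nakamura, alphabetically by surname: Lund before Nakamura.
Amari, Baptiste and Takahashi all have date of most recent title Jun 22, 2007, so the next rule applies.
Amari, Baptiste and Takahashi are each not a home-nation competitor, so the next rule applies.
Among Amari, Baptiste and Takahashi, alphabetically by surname: Amari before Baptiste before Takahashi.
Order: Greco, Mbeki, Lund, Nakamura, Amari, Baptiste, Takahashi, Kowalski.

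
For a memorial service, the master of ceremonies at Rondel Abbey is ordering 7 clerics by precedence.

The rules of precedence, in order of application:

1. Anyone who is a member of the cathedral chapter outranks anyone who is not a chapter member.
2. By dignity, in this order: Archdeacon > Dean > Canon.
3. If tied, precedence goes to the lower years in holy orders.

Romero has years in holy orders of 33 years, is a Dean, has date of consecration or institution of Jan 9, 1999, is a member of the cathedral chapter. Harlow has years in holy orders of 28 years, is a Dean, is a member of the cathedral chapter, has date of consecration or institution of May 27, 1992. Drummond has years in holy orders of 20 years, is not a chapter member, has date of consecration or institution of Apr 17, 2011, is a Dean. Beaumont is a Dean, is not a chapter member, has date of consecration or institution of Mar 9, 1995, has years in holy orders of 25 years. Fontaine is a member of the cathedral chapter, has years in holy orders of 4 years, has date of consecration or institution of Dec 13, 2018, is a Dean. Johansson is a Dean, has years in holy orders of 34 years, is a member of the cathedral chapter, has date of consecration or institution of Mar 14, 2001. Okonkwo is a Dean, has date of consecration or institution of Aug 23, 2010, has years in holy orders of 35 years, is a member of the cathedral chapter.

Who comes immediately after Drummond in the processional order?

By the first rule: Fontaine, Harlow, Romero, Johansson and Okonkwo (each a member of the cathedral chapter); then Drummond and Beaumont (both not a chapter member).
Fontaine, Harlow, Romero, Johansson and Okonkwo are each Dean, so the next rule applies.
Among Fontaine, Harlow, Romero, Johansson and Okonkwo, by years in holy orders (lower first): Fontaine (4 years) before Harlow (28 years) before Romero (33 years) before Johansson (34 years) before Okonkwo (35 years).
Drummond and Beaumont are each Dean, so the next rule applies.
Among Drummond and Beaumont, by years in holy orders (lower first): Drummond (20 years) before Beaumont (25 years).
Order: Fontaine, Harlow, Romero, Johansson, Okonkwo, Drummond, Beaumont.

Beaumont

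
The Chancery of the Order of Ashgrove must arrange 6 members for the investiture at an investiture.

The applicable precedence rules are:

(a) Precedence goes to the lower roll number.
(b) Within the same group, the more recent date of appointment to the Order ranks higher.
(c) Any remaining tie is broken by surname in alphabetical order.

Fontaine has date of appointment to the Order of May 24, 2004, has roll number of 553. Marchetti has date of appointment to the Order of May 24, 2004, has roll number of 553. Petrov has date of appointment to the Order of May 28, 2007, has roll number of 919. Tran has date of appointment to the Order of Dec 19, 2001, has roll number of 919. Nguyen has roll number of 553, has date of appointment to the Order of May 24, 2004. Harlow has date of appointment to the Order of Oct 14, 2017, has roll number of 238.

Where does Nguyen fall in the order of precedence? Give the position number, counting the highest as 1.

By roll number (lower first): Harlow (238); then Fontaine, Marchetti and Nguyen (each 553); then Petrov and Tran (both 919).
Fontaine, Marchetti and Nguyen all have date of appointment to the Order May 24, 2004, so the next rule applies.
Among Fontaine, Marchetti and Nguyen, alphabetically by surname: Fontaine before Marchetti before Nguyen.
Among Petrov and Tran, by date of appointment to the Order (later first): Petrov (May 28, 2007) before Tran (Dec 19, 2001).
Order: Harlow, Fontaine, Marchetti, Nguyen, Petrov, Tran. So position 4.

4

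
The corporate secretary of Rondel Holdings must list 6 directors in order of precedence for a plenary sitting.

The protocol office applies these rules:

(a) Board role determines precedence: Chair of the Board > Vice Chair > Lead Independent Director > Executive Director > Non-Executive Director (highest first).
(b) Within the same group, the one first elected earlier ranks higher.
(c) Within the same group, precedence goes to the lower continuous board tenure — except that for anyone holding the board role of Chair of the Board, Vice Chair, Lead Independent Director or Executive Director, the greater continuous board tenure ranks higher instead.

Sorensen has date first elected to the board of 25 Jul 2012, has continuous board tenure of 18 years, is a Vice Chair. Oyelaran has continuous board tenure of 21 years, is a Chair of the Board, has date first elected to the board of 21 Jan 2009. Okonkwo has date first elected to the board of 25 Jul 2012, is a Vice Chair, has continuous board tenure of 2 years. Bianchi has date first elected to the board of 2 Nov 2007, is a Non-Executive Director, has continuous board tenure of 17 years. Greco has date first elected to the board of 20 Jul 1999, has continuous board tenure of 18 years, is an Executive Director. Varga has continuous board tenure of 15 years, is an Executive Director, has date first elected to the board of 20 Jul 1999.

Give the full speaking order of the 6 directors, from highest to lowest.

Oyelaran, Sorensen, Okonkwo, Greco, Varga, Bianchi

By board role: Oyelaran (Chair of the Board); then Sorensen and Okonkwo (Vice Chair); then Greco and Varga (Executive Director); then Bianchi (Non-Executive Director).
Sorensen and Okonkwo both have date first elected to the board 25 Jul 2012, so the next rule applies.
Among Sorensen and Okonkwo, by continuous board tenure (higher first) (reversed rule for this group): Sorensen (18 years) before Okonkwo (2 years).
Greco and Varga both have date first elected to the board 20 Jul 1999, so the next rule applies.
Among Greco and Varga, by continuous board tenure (higher first) (reversed rule for this group): Greco (18 years) before Varga (15 years).
Full order: Oyelaran, Sorensen, Okonkwo, Greco, Varga, Bianchi.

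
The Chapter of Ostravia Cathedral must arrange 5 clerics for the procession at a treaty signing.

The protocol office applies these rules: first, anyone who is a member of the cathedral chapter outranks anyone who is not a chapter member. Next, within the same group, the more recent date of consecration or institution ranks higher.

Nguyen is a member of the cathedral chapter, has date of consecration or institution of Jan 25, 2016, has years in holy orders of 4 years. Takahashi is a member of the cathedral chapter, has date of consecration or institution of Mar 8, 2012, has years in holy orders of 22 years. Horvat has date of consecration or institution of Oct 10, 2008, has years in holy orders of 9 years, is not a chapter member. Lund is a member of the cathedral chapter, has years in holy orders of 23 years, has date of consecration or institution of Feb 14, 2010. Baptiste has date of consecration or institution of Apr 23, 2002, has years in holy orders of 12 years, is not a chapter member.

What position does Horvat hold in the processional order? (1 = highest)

4

By the first rule: Nguyen, Takahashi and Lund (each a member of the cathedral chapter); then Horvat and Baptiste (both not a chapter member).
Among Nguyen, Takahashi and Lund, by date of consecration or institution (later first): Nguyen (Jan 25, 2016) before Takahashi (Mar 8, 2012) before Lund (Feb 14, 2010).
Among Horvat and Baptiste, by date of consecration or institution (later first): Horvat (Oct 10, 2008) before Baptiste (Apr 23, 2002).
Order: Nguyen, Takahashi, Lund, Horvat, Baptiste. So position 4.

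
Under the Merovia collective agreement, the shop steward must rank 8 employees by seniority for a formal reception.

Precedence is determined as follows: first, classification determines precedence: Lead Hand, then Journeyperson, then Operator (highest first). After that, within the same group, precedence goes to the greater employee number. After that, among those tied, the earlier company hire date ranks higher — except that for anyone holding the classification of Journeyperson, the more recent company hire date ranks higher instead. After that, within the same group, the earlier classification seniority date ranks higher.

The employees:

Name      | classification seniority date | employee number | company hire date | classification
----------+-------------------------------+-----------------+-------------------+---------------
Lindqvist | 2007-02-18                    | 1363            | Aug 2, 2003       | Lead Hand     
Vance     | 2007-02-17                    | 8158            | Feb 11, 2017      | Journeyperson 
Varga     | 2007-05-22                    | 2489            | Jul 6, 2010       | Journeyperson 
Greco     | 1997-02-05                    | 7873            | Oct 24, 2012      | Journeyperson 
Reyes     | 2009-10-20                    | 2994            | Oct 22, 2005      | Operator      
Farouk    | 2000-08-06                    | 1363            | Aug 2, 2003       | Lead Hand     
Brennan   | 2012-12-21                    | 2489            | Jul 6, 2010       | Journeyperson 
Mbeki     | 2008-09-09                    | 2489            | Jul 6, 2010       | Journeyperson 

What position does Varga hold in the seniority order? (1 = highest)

By classification: Farouk and Lindqvist (Lead Hand); then Vance, Greco, Varga, Mbeki and Brennan (Journeyperson); then Reyes (Operator).
Farouk and Lindqvist both have employee number 1363, so the next rule applies.
Farouk and Lindqvist both have company hire date Aug 2, 2003, so the next rule applies.
Among Farouk and Lindqvist, by classification seniority date (earlier first): Farouk (2000-08-06) before Lindqvist (2007-02-18).
Among Vance, Greco, Varga, Mbeki and Brennan, by employee number (higher first): Vance (8158) before Greco (7873) before Varga, Mbeki and Brennan (2489).
Varga, Mbeki and Brennan all have company hire date Jul 6, 2010, so the next rule applies.
Among Varga, Mbeki and Brennan, by classification seniority date (earlier first): Varga (2007-05-22) before Mbeki (2008-09-09) before Brennan (2012-12-21).
Order: Farouk, Lindqvist, Vance, Greco, Varga, Mbeki, Brennan, Reyes. So position 5.

5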